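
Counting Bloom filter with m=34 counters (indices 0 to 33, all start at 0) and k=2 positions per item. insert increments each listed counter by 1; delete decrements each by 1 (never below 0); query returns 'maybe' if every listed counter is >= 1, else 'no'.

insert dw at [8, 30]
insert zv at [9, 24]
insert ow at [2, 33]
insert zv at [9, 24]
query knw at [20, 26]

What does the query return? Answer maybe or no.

Answer: no

Derivation:
Step 1: insert dw at [8, 30] -> counters=[0,0,0,0,0,0,0,0,1,0,0,0,0,0,0,0,0,0,0,0,0,0,0,0,0,0,0,0,0,0,1,0,0,0]
Step 2: insert zv at [9, 24] -> counters=[0,0,0,0,0,0,0,0,1,1,0,0,0,0,0,0,0,0,0,0,0,0,0,0,1,0,0,0,0,0,1,0,0,0]
Step 3: insert ow at [2, 33] -> counters=[0,0,1,0,0,0,0,0,1,1,0,0,0,0,0,0,0,0,0,0,0,0,0,0,1,0,0,0,0,0,1,0,0,1]
Step 4: insert zv at [9, 24] -> counters=[0,0,1,0,0,0,0,0,1,2,0,0,0,0,0,0,0,0,0,0,0,0,0,0,2,0,0,0,0,0,1,0,0,1]
Query knw: check counters[20]=0 counters[26]=0 -> no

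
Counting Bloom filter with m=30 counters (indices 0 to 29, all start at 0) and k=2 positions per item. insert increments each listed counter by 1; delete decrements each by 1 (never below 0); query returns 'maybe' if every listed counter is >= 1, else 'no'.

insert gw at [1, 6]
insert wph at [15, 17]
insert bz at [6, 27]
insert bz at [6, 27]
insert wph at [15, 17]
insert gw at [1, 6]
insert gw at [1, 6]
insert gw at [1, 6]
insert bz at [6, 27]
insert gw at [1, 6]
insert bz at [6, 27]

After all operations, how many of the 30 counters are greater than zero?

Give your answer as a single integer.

Answer: 5

Derivation:
Step 1: insert gw at [1, 6] -> counters=[0,1,0,0,0,0,1,0,0,0,0,0,0,0,0,0,0,0,0,0,0,0,0,0,0,0,0,0,0,0]
Step 2: insert wph at [15, 17] -> counters=[0,1,0,0,0,0,1,0,0,0,0,0,0,0,0,1,0,1,0,0,0,0,0,0,0,0,0,0,0,0]
Step 3: insert bz at [6, 27] -> counters=[0,1,0,0,0,0,2,0,0,0,0,0,0,0,0,1,0,1,0,0,0,0,0,0,0,0,0,1,0,0]
Step 4: insert bz at [6, 27] -> counters=[0,1,0,0,0,0,3,0,0,0,0,0,0,0,0,1,0,1,0,0,0,0,0,0,0,0,0,2,0,0]
Step 5: insert wph at [15, 17] -> counters=[0,1,0,0,0,0,3,0,0,0,0,0,0,0,0,2,0,2,0,0,0,0,0,0,0,0,0,2,0,0]
Step 6: insert gw at [1, 6] -> counters=[0,2,0,0,0,0,4,0,0,0,0,0,0,0,0,2,0,2,0,0,0,0,0,0,0,0,0,2,0,0]
Step 7: insert gw at [1, 6] -> counters=[0,3,0,0,0,0,5,0,0,0,0,0,0,0,0,2,0,2,0,0,0,0,0,0,0,0,0,2,0,0]
Step 8: insert gw at [1, 6] -> counters=[0,4,0,0,0,0,6,0,0,0,0,0,0,0,0,2,0,2,0,0,0,0,0,0,0,0,0,2,0,0]
Step 9: insert bz at [6, 27] -> counters=[0,4,0,0,0,0,7,0,0,0,0,0,0,0,0,2,0,2,0,0,0,0,0,0,0,0,0,3,0,0]
Step 10: insert gw at [1, 6] -> counters=[0,5,0,0,0,0,8,0,0,0,0,0,0,0,0,2,0,2,0,0,0,0,0,0,0,0,0,3,0,0]
Step 11: insert bz at [6, 27] -> counters=[0,5,0,0,0,0,9,0,0,0,0,0,0,0,0,2,0,2,0,0,0,0,0,0,0,0,0,4,0,0]
Final counters=[0,5,0,0,0,0,9,0,0,0,0,0,0,0,0,2,0,2,0,0,0,0,0,0,0,0,0,4,0,0] -> 5 nonzero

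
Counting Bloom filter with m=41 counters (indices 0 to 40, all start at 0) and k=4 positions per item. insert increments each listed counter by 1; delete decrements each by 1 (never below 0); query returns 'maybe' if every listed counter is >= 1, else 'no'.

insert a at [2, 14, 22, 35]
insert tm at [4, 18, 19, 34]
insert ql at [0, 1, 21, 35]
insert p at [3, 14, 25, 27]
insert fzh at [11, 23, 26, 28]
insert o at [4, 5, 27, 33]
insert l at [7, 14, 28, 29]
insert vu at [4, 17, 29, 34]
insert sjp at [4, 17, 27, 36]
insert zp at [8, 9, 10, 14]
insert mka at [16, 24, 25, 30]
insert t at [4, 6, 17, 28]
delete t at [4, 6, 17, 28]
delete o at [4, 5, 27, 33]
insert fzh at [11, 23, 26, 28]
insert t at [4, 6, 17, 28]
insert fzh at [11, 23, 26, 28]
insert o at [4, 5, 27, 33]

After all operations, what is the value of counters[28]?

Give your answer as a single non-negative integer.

Answer: 5

Derivation:
Step 1: insert a at [2, 14, 22, 35] -> counters=[0,0,1,0,0,0,0,0,0,0,0,0,0,0,1,0,0,0,0,0,0,0,1,0,0,0,0,0,0,0,0,0,0,0,0,1,0,0,0,0,0]
Step 2: insert tm at [4, 18, 19, 34] -> counters=[0,0,1,0,1,0,0,0,0,0,0,0,0,0,1,0,0,0,1,1,0,0,1,0,0,0,0,0,0,0,0,0,0,0,1,1,0,0,0,0,0]
Step 3: insert ql at [0, 1, 21, 35] -> counters=[1,1,1,0,1,0,0,0,0,0,0,0,0,0,1,0,0,0,1,1,0,1,1,0,0,0,0,0,0,0,0,0,0,0,1,2,0,0,0,0,0]
Step 4: insert p at [3, 14, 25, 27] -> counters=[1,1,1,1,1,0,0,0,0,0,0,0,0,0,2,0,0,0,1,1,0,1,1,0,0,1,0,1,0,0,0,0,0,0,1,2,0,0,0,0,0]
Step 5: insert fzh at [11, 23, 26, 28] -> counters=[1,1,1,1,1,0,0,0,0,0,0,1,0,0,2,0,0,0,1,1,0,1,1,1,0,1,1,1,1,0,0,0,0,0,1,2,0,0,0,0,0]
Step 6: insert o at [4, 5, 27, 33] -> counters=[1,1,1,1,2,1,0,0,0,0,0,1,0,0,2,0,0,0,1,1,0,1,1,1,0,1,1,2,1,0,0,0,0,1,1,2,0,0,0,0,0]
Step 7: insert l at [7, 14, 28, 29] -> counters=[1,1,1,1,2,1,0,1,0,0,0,1,0,0,3,0,0,0,1,1,0,1,1,1,0,1,1,2,2,1,0,0,0,1,1,2,0,0,0,0,0]
Step 8: insert vu at [4, 17, 29, 34] -> counters=[1,1,1,1,3,1,0,1,0,0,0,1,0,0,3,0,0,1,1,1,0,1,1,1,0,1,1,2,2,2,0,0,0,1,2,2,0,0,0,0,0]
Step 9: insert sjp at [4, 17, 27, 36] -> counters=[1,1,1,1,4,1,0,1,0,0,0,1,0,0,3,0,0,2,1,1,0,1,1,1,0,1,1,3,2,2,0,0,0,1,2,2,1,0,0,0,0]
Step 10: insert zp at [8, 9, 10, 14] -> counters=[1,1,1,1,4,1,0,1,1,1,1,1,0,0,4,0,0,2,1,1,0,1,1,1,0,1,1,3,2,2,0,0,0,1,2,2,1,0,0,0,0]
Step 11: insert mka at [16, 24, 25, 30] -> counters=[1,1,1,1,4,1,0,1,1,1,1,1,0,0,4,0,1,2,1,1,0,1,1,1,1,2,1,3,2,2,1,0,0,1,2,2,1,0,0,0,0]
Step 12: insert t at [4, 6, 17, 28] -> counters=[1,1,1,1,5,1,1,1,1,1,1,1,0,0,4,0,1,3,1,1,0,1,1,1,1,2,1,3,3,2,1,0,0,1,2,2,1,0,0,0,0]
Step 13: delete t at [4, 6, 17, 28] -> counters=[1,1,1,1,4,1,0,1,1,1,1,1,0,0,4,0,1,2,1,1,0,1,1,1,1,2,1,3,2,2,1,0,0,1,2,2,1,0,0,0,0]
Step 14: delete o at [4, 5, 27, 33] -> counters=[1,1,1,1,3,0,0,1,1,1,1,1,0,0,4,0,1,2,1,1,0,1,1,1,1,2,1,2,2,2,1,0,0,0,2,2,1,0,0,0,0]
Step 15: insert fzh at [11, 23, 26, 28] -> counters=[1,1,1,1,3,0,0,1,1,1,1,2,0,0,4,0,1,2,1,1,0,1,1,2,1,2,2,2,3,2,1,0,0,0,2,2,1,0,0,0,0]
Step 16: insert t at [4, 6, 17, 28] -> counters=[1,1,1,1,4,0,1,1,1,1,1,2,0,0,4,0,1,3,1,1,0,1,1,2,1,2,2,2,4,2,1,0,0,0,2,2,1,0,0,0,0]
Step 17: insert fzh at [11, 23, 26, 28] -> counters=[1,1,1,1,4,0,1,1,1,1,1,3,0,0,4,0,1,3,1,1,0,1,1,3,1,2,3,2,5,2,1,0,0,0,2,2,1,0,0,0,0]
Step 18: insert o at [4, 5, 27, 33] -> counters=[1,1,1,1,5,1,1,1,1,1,1,3,0,0,4,0,1,3,1,1,0,1,1,3,1,2,3,3,5,2,1,0,0,1,2,2,1,0,0,0,0]
Final counters=[1,1,1,1,5,1,1,1,1,1,1,3,0,0,4,0,1,3,1,1,0,1,1,3,1,2,3,3,5,2,1,0,0,1,2,2,1,0,0,0,0] -> counters[28]=5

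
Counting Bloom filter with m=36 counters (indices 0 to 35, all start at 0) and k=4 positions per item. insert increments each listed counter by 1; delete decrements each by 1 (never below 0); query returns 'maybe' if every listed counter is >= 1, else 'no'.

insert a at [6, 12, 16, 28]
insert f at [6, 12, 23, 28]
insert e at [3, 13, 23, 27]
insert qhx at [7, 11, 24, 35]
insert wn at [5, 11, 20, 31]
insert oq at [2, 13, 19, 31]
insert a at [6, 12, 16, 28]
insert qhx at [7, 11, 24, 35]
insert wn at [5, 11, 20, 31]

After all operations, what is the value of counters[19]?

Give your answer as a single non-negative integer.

Answer: 1

Derivation:
Step 1: insert a at [6, 12, 16, 28] -> counters=[0,0,0,0,0,0,1,0,0,0,0,0,1,0,0,0,1,0,0,0,0,0,0,0,0,0,0,0,1,0,0,0,0,0,0,0]
Step 2: insert f at [6, 12, 23, 28] -> counters=[0,0,0,0,0,0,2,0,0,0,0,0,2,0,0,0,1,0,0,0,0,0,0,1,0,0,0,0,2,0,0,0,0,0,0,0]
Step 3: insert e at [3, 13, 23, 27] -> counters=[0,0,0,1,0,0,2,0,0,0,0,0,2,1,0,0,1,0,0,0,0,0,0,2,0,0,0,1,2,0,0,0,0,0,0,0]
Step 4: insert qhx at [7, 11, 24, 35] -> counters=[0,0,0,1,0,0,2,1,0,0,0,1,2,1,0,0,1,0,0,0,0,0,0,2,1,0,0,1,2,0,0,0,0,0,0,1]
Step 5: insert wn at [5, 11, 20, 31] -> counters=[0,0,0,1,0,1,2,1,0,0,0,2,2,1,0,0,1,0,0,0,1,0,0,2,1,0,0,1,2,0,0,1,0,0,0,1]
Step 6: insert oq at [2, 13, 19, 31] -> counters=[0,0,1,1,0,1,2,1,0,0,0,2,2,2,0,0,1,0,0,1,1,0,0,2,1,0,0,1,2,0,0,2,0,0,0,1]
Step 7: insert a at [6, 12, 16, 28] -> counters=[0,0,1,1,0,1,3,1,0,0,0,2,3,2,0,0,2,0,0,1,1,0,0,2,1,0,0,1,3,0,0,2,0,0,0,1]
Step 8: insert qhx at [7, 11, 24, 35] -> counters=[0,0,1,1,0,1,3,2,0,0,0,3,3,2,0,0,2,0,0,1,1,0,0,2,2,0,0,1,3,0,0,2,0,0,0,2]
Step 9: insert wn at [5, 11, 20, 31] -> counters=[0,0,1,1,0,2,3,2,0,0,0,4,3,2,0,0,2,0,0,1,2,0,0,2,2,0,0,1,3,0,0,3,0,0,0,2]
Final counters=[0,0,1,1,0,2,3,2,0,0,0,4,3,2,0,0,2,0,0,1,2,0,0,2,2,0,0,1,3,0,0,3,0,0,0,2] -> counters[19]=1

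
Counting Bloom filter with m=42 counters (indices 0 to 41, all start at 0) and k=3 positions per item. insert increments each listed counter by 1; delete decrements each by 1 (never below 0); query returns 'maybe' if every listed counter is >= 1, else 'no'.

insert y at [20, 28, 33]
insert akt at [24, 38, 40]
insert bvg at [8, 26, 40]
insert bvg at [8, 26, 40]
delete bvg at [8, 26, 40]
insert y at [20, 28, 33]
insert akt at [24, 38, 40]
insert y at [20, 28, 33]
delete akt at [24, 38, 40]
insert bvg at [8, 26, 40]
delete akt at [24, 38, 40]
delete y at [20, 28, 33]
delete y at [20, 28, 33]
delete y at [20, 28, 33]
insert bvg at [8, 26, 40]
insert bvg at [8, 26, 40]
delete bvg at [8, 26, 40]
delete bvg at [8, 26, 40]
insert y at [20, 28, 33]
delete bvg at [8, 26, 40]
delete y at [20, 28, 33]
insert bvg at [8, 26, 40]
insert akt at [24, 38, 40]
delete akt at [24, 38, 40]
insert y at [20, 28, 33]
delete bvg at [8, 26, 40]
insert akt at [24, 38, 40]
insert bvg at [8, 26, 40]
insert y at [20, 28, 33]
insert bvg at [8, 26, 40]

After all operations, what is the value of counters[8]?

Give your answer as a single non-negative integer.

Answer: 3

Derivation:
Step 1: insert y at [20, 28, 33] -> counters=[0,0,0,0,0,0,0,0,0,0,0,0,0,0,0,0,0,0,0,0,1,0,0,0,0,0,0,0,1,0,0,0,0,1,0,0,0,0,0,0,0,0]
Step 2: insert akt at [24, 38, 40] -> counters=[0,0,0,0,0,0,0,0,0,0,0,0,0,0,0,0,0,0,0,0,1,0,0,0,1,0,0,0,1,0,0,0,0,1,0,0,0,0,1,0,1,0]
Step 3: insert bvg at [8, 26, 40] -> counters=[0,0,0,0,0,0,0,0,1,0,0,0,0,0,0,0,0,0,0,0,1,0,0,0,1,0,1,0,1,0,0,0,0,1,0,0,0,0,1,0,2,0]
Step 4: insert bvg at [8, 26, 40] -> counters=[0,0,0,0,0,0,0,0,2,0,0,0,0,0,0,0,0,0,0,0,1,0,0,0,1,0,2,0,1,0,0,0,0,1,0,0,0,0,1,0,3,0]
Step 5: delete bvg at [8, 26, 40] -> counters=[0,0,0,0,0,0,0,0,1,0,0,0,0,0,0,0,0,0,0,0,1,0,0,0,1,0,1,0,1,0,0,0,0,1,0,0,0,0,1,0,2,0]
Step 6: insert y at [20, 28, 33] -> counters=[0,0,0,0,0,0,0,0,1,0,0,0,0,0,0,0,0,0,0,0,2,0,0,0,1,0,1,0,2,0,0,0,0,2,0,0,0,0,1,0,2,0]
Step 7: insert akt at [24, 38, 40] -> counters=[0,0,0,0,0,0,0,0,1,0,0,0,0,0,0,0,0,0,0,0,2,0,0,0,2,0,1,0,2,0,0,0,0,2,0,0,0,0,2,0,3,0]
Step 8: insert y at [20, 28, 33] -> counters=[0,0,0,0,0,0,0,0,1,0,0,0,0,0,0,0,0,0,0,0,3,0,0,0,2,0,1,0,3,0,0,0,0,3,0,0,0,0,2,0,3,0]
Step 9: delete akt at [24, 38, 40] -> counters=[0,0,0,0,0,0,0,0,1,0,0,0,0,0,0,0,0,0,0,0,3,0,0,0,1,0,1,0,3,0,0,0,0,3,0,0,0,0,1,0,2,0]
Step 10: insert bvg at [8, 26, 40] -> counters=[0,0,0,0,0,0,0,0,2,0,0,0,0,0,0,0,0,0,0,0,3,0,0,0,1,0,2,0,3,0,0,0,0,3,0,0,0,0,1,0,3,0]
Step 11: delete akt at [24, 38, 40] -> counters=[0,0,0,0,0,0,0,0,2,0,0,0,0,0,0,0,0,0,0,0,3,0,0,0,0,0,2,0,3,0,0,0,0,3,0,0,0,0,0,0,2,0]
Step 12: delete y at [20, 28, 33] -> counters=[0,0,0,0,0,0,0,0,2,0,0,0,0,0,0,0,0,0,0,0,2,0,0,0,0,0,2,0,2,0,0,0,0,2,0,0,0,0,0,0,2,0]
Step 13: delete y at [20, 28, 33] -> counters=[0,0,0,0,0,0,0,0,2,0,0,0,0,0,0,0,0,0,0,0,1,0,0,0,0,0,2,0,1,0,0,0,0,1,0,0,0,0,0,0,2,0]
Step 14: delete y at [20, 28, 33] -> counters=[0,0,0,0,0,0,0,0,2,0,0,0,0,0,0,0,0,0,0,0,0,0,0,0,0,0,2,0,0,0,0,0,0,0,0,0,0,0,0,0,2,0]
Step 15: insert bvg at [8, 26, 40] -> counters=[0,0,0,0,0,0,0,0,3,0,0,0,0,0,0,0,0,0,0,0,0,0,0,0,0,0,3,0,0,0,0,0,0,0,0,0,0,0,0,0,3,0]
Step 16: insert bvg at [8, 26, 40] -> counters=[0,0,0,0,0,0,0,0,4,0,0,0,0,0,0,0,0,0,0,0,0,0,0,0,0,0,4,0,0,0,0,0,0,0,0,0,0,0,0,0,4,0]
Step 17: delete bvg at [8, 26, 40] -> counters=[0,0,0,0,0,0,0,0,3,0,0,0,0,0,0,0,0,0,0,0,0,0,0,0,0,0,3,0,0,0,0,0,0,0,0,0,0,0,0,0,3,0]
Step 18: delete bvg at [8, 26, 40] -> counters=[0,0,0,0,0,0,0,0,2,0,0,0,0,0,0,0,0,0,0,0,0,0,0,0,0,0,2,0,0,0,0,0,0,0,0,0,0,0,0,0,2,0]
Step 19: insert y at [20, 28, 33] -> counters=[0,0,0,0,0,0,0,0,2,0,0,0,0,0,0,0,0,0,0,0,1,0,0,0,0,0,2,0,1,0,0,0,0,1,0,0,0,0,0,0,2,0]
Step 20: delete bvg at [8, 26, 40] -> counters=[0,0,0,0,0,0,0,0,1,0,0,0,0,0,0,0,0,0,0,0,1,0,0,0,0,0,1,0,1,0,0,0,0,1,0,0,0,0,0,0,1,0]
Step 21: delete y at [20, 28, 33] -> counters=[0,0,0,0,0,0,0,0,1,0,0,0,0,0,0,0,0,0,0,0,0,0,0,0,0,0,1,0,0,0,0,0,0,0,0,0,0,0,0,0,1,0]
Step 22: insert bvg at [8, 26, 40] -> counters=[0,0,0,0,0,0,0,0,2,0,0,0,0,0,0,0,0,0,0,0,0,0,0,0,0,0,2,0,0,0,0,0,0,0,0,0,0,0,0,0,2,0]
Step 23: insert akt at [24, 38, 40] -> counters=[0,0,0,0,0,0,0,0,2,0,0,0,0,0,0,0,0,0,0,0,0,0,0,0,1,0,2,0,0,0,0,0,0,0,0,0,0,0,1,0,3,0]
Step 24: delete akt at [24, 38, 40] -> counters=[0,0,0,0,0,0,0,0,2,0,0,0,0,0,0,0,0,0,0,0,0,0,0,0,0,0,2,0,0,0,0,0,0,0,0,0,0,0,0,0,2,0]
Step 25: insert y at [20, 28, 33] -> counters=[0,0,0,0,0,0,0,0,2,0,0,0,0,0,0,0,0,0,0,0,1,0,0,0,0,0,2,0,1,0,0,0,0,1,0,0,0,0,0,0,2,0]
Step 26: delete bvg at [8, 26, 40] -> counters=[0,0,0,0,0,0,0,0,1,0,0,0,0,0,0,0,0,0,0,0,1,0,0,0,0,0,1,0,1,0,0,0,0,1,0,0,0,0,0,0,1,0]
Step 27: insert akt at [24, 38, 40] -> counters=[0,0,0,0,0,0,0,0,1,0,0,0,0,0,0,0,0,0,0,0,1,0,0,0,1,0,1,0,1,0,0,0,0,1,0,0,0,0,1,0,2,0]
Step 28: insert bvg at [8, 26, 40] -> counters=[0,0,0,0,0,0,0,0,2,0,0,0,0,0,0,0,0,0,0,0,1,0,0,0,1,0,2,0,1,0,0,0,0,1,0,0,0,0,1,0,3,0]
Step 29: insert y at [20, 28, 33] -> counters=[0,0,0,0,0,0,0,0,2,0,0,0,0,0,0,0,0,0,0,0,2,0,0,0,1,0,2,0,2,0,0,0,0,2,0,0,0,0,1,0,3,0]
Step 30: insert bvg at [8, 26, 40] -> counters=[0,0,0,0,0,0,0,0,3,0,0,0,0,0,0,0,0,0,0,0,2,0,0,0,1,0,3,0,2,0,0,0,0,2,0,0,0,0,1,0,4,0]
Final counters=[0,0,0,0,0,0,0,0,3,0,0,0,0,0,0,0,0,0,0,0,2,0,0,0,1,0,3,0,2,0,0,0,0,2,0,0,0,0,1,0,4,0] -> counters[8]=3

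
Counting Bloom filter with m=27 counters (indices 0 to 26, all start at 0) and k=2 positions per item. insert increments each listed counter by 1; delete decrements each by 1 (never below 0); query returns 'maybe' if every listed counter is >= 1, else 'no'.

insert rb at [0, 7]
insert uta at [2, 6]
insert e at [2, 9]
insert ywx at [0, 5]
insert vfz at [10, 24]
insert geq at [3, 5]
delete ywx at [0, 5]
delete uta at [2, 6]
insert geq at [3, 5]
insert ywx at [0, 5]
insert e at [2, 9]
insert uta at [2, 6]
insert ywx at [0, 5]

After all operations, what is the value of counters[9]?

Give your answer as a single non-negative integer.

Answer: 2

Derivation:
Step 1: insert rb at [0, 7] -> counters=[1,0,0,0,0,0,0,1,0,0,0,0,0,0,0,0,0,0,0,0,0,0,0,0,0,0,0]
Step 2: insert uta at [2, 6] -> counters=[1,0,1,0,0,0,1,1,0,0,0,0,0,0,0,0,0,0,0,0,0,0,0,0,0,0,0]
Step 3: insert e at [2, 9] -> counters=[1,0,2,0,0,0,1,1,0,1,0,0,0,0,0,0,0,0,0,0,0,0,0,0,0,0,0]
Step 4: insert ywx at [0, 5] -> counters=[2,0,2,0,0,1,1,1,0,1,0,0,0,0,0,0,0,0,0,0,0,0,0,0,0,0,0]
Step 5: insert vfz at [10, 24] -> counters=[2,0,2,0,0,1,1,1,0,1,1,0,0,0,0,0,0,0,0,0,0,0,0,0,1,0,0]
Step 6: insert geq at [3, 5] -> counters=[2,0,2,1,0,2,1,1,0,1,1,0,0,0,0,0,0,0,0,0,0,0,0,0,1,0,0]
Step 7: delete ywx at [0, 5] -> counters=[1,0,2,1,0,1,1,1,0,1,1,0,0,0,0,0,0,0,0,0,0,0,0,0,1,0,0]
Step 8: delete uta at [2, 6] -> counters=[1,0,1,1,0,1,0,1,0,1,1,0,0,0,0,0,0,0,0,0,0,0,0,0,1,0,0]
Step 9: insert geq at [3, 5] -> counters=[1,0,1,2,0,2,0,1,0,1,1,0,0,0,0,0,0,0,0,0,0,0,0,0,1,0,0]
Step 10: insert ywx at [0, 5] -> counters=[2,0,1,2,0,3,0,1,0,1,1,0,0,0,0,0,0,0,0,0,0,0,0,0,1,0,0]
Step 11: insert e at [2, 9] -> counters=[2,0,2,2,0,3,0,1,0,2,1,0,0,0,0,0,0,0,0,0,0,0,0,0,1,0,0]
Step 12: insert uta at [2, 6] -> counters=[2,0,3,2,0,3,1,1,0,2,1,0,0,0,0,0,0,0,0,0,0,0,0,0,1,0,0]
Step 13: insert ywx at [0, 5] -> counters=[3,0,3,2,0,4,1,1,0,2,1,0,0,0,0,0,0,0,0,0,0,0,0,0,1,0,0]
Final counters=[3,0,3,2,0,4,1,1,0,2,1,0,0,0,0,0,0,0,0,0,0,0,0,0,1,0,0] -> counters[9]=2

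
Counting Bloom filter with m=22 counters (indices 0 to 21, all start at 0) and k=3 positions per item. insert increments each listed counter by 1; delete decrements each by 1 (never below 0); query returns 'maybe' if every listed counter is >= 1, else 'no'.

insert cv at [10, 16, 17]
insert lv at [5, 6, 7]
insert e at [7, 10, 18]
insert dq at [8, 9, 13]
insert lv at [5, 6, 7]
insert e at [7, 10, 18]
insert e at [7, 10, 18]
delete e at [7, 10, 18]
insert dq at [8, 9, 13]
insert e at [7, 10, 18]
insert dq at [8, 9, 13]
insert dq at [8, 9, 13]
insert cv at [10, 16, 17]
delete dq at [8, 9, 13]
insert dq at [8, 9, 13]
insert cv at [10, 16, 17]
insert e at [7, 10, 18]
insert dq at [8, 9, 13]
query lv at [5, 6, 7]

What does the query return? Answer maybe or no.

Answer: maybe

Derivation:
Step 1: insert cv at [10, 16, 17] -> counters=[0,0,0,0,0,0,0,0,0,0,1,0,0,0,0,0,1,1,0,0,0,0]
Step 2: insert lv at [5, 6, 7] -> counters=[0,0,0,0,0,1,1,1,0,0,1,0,0,0,0,0,1,1,0,0,0,0]
Step 3: insert e at [7, 10, 18] -> counters=[0,0,0,0,0,1,1,2,0,0,2,0,0,0,0,0,1,1,1,0,0,0]
Step 4: insert dq at [8, 9, 13] -> counters=[0,0,0,0,0,1,1,2,1,1,2,0,0,1,0,0,1,1,1,0,0,0]
Step 5: insert lv at [5, 6, 7] -> counters=[0,0,0,0,0,2,2,3,1,1,2,0,0,1,0,0,1,1,1,0,0,0]
Step 6: insert e at [7, 10, 18] -> counters=[0,0,0,0,0,2,2,4,1,1,3,0,0,1,0,0,1,1,2,0,0,0]
Step 7: insert e at [7, 10, 18] -> counters=[0,0,0,0,0,2,2,5,1,1,4,0,0,1,0,0,1,1,3,0,0,0]
Step 8: delete e at [7, 10, 18] -> counters=[0,0,0,0,0,2,2,4,1,1,3,0,0,1,0,0,1,1,2,0,0,0]
Step 9: insert dq at [8, 9, 13] -> counters=[0,0,0,0,0,2,2,4,2,2,3,0,0,2,0,0,1,1,2,0,0,0]
Step 10: insert e at [7, 10, 18] -> counters=[0,0,0,0,0,2,2,5,2,2,4,0,0,2,0,0,1,1,3,0,0,0]
Step 11: insert dq at [8, 9, 13] -> counters=[0,0,0,0,0,2,2,5,3,3,4,0,0,3,0,0,1,1,3,0,0,0]
Step 12: insert dq at [8, 9, 13] -> counters=[0,0,0,0,0,2,2,5,4,4,4,0,0,4,0,0,1,1,3,0,0,0]
Step 13: insert cv at [10, 16, 17] -> counters=[0,0,0,0,0,2,2,5,4,4,5,0,0,4,0,0,2,2,3,0,0,0]
Step 14: delete dq at [8, 9, 13] -> counters=[0,0,0,0,0,2,2,5,3,3,5,0,0,3,0,0,2,2,3,0,0,0]
Step 15: insert dq at [8, 9, 13] -> counters=[0,0,0,0,0,2,2,5,4,4,5,0,0,4,0,0,2,2,3,0,0,0]
Step 16: insert cv at [10, 16, 17] -> counters=[0,0,0,0,0,2,2,5,4,4,6,0,0,4,0,0,3,3,3,0,0,0]
Step 17: insert e at [7, 10, 18] -> counters=[0,0,0,0,0,2,2,6,4,4,7,0,0,4,0,0,3,3,4,0,0,0]
Step 18: insert dq at [8, 9, 13] -> counters=[0,0,0,0,0,2,2,6,5,5,7,0,0,5,0,0,3,3,4,0,0,0]
Query lv: check counters[5]=2 counters[6]=2 counters[7]=6 -> maybe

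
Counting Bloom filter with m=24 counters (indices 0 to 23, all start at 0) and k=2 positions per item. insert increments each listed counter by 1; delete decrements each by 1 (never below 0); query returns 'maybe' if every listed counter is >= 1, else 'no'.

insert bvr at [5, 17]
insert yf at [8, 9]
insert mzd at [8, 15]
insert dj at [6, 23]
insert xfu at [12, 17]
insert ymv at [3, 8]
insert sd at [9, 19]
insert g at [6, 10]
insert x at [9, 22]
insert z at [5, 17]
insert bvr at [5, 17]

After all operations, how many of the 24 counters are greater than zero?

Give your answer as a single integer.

Answer: 12

Derivation:
Step 1: insert bvr at [5, 17] -> counters=[0,0,0,0,0,1,0,0,0,0,0,0,0,0,0,0,0,1,0,0,0,0,0,0]
Step 2: insert yf at [8, 9] -> counters=[0,0,0,0,0,1,0,0,1,1,0,0,0,0,0,0,0,1,0,0,0,0,0,0]
Step 3: insert mzd at [8, 15] -> counters=[0,0,0,0,0,1,0,0,2,1,0,0,0,0,0,1,0,1,0,0,0,0,0,0]
Step 4: insert dj at [6, 23] -> counters=[0,0,0,0,0,1,1,0,2,1,0,0,0,0,0,1,0,1,0,0,0,0,0,1]
Step 5: insert xfu at [12, 17] -> counters=[0,0,0,0,0,1,1,0,2,1,0,0,1,0,0,1,0,2,0,0,0,0,0,1]
Step 6: insert ymv at [3, 8] -> counters=[0,0,0,1,0,1,1,0,3,1,0,0,1,0,0,1,0,2,0,0,0,0,0,1]
Step 7: insert sd at [9, 19] -> counters=[0,0,0,1,0,1,1,0,3,2,0,0,1,0,0,1,0,2,0,1,0,0,0,1]
Step 8: insert g at [6, 10] -> counters=[0,0,0,1,0,1,2,0,3,2,1,0,1,0,0,1,0,2,0,1,0,0,0,1]
Step 9: insert x at [9, 22] -> counters=[0,0,0,1,0,1,2,0,3,3,1,0,1,0,0,1,0,2,0,1,0,0,1,1]
Step 10: insert z at [5, 17] -> counters=[0,0,0,1,0,2,2,0,3,3,1,0,1,0,0,1,0,3,0,1,0,0,1,1]
Step 11: insert bvr at [5, 17] -> counters=[0,0,0,1,0,3,2,0,3,3,1,0,1,0,0,1,0,4,0,1,0,0,1,1]
Final counters=[0,0,0,1,0,3,2,0,3,3,1,0,1,0,0,1,0,4,0,1,0,0,1,1] -> 12 nonzero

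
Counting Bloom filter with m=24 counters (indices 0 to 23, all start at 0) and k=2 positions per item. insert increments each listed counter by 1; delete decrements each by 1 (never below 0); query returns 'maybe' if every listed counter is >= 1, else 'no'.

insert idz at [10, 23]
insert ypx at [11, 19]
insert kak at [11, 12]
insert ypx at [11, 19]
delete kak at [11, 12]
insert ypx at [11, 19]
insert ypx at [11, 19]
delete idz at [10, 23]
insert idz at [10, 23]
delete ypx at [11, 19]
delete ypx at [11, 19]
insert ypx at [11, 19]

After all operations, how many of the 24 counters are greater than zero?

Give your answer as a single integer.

Step 1: insert idz at [10, 23] -> counters=[0,0,0,0,0,0,0,0,0,0,1,0,0,0,0,0,0,0,0,0,0,0,0,1]
Step 2: insert ypx at [11, 19] -> counters=[0,0,0,0,0,0,0,0,0,0,1,1,0,0,0,0,0,0,0,1,0,0,0,1]
Step 3: insert kak at [11, 12] -> counters=[0,0,0,0,0,0,0,0,0,0,1,2,1,0,0,0,0,0,0,1,0,0,0,1]
Step 4: insert ypx at [11, 19] -> counters=[0,0,0,0,0,0,0,0,0,0,1,3,1,0,0,0,0,0,0,2,0,0,0,1]
Step 5: delete kak at [11, 12] -> counters=[0,0,0,0,0,0,0,0,0,0,1,2,0,0,0,0,0,0,0,2,0,0,0,1]
Step 6: insert ypx at [11, 19] -> counters=[0,0,0,0,0,0,0,0,0,0,1,3,0,0,0,0,0,0,0,3,0,0,0,1]
Step 7: insert ypx at [11, 19] -> counters=[0,0,0,0,0,0,0,0,0,0,1,4,0,0,0,0,0,0,0,4,0,0,0,1]
Step 8: delete idz at [10, 23] -> counters=[0,0,0,0,0,0,0,0,0,0,0,4,0,0,0,0,0,0,0,4,0,0,0,0]
Step 9: insert idz at [10, 23] -> counters=[0,0,0,0,0,0,0,0,0,0,1,4,0,0,0,0,0,0,0,4,0,0,0,1]
Step 10: delete ypx at [11, 19] -> counters=[0,0,0,0,0,0,0,0,0,0,1,3,0,0,0,0,0,0,0,3,0,0,0,1]
Step 11: delete ypx at [11, 19] -> counters=[0,0,0,0,0,0,0,0,0,0,1,2,0,0,0,0,0,0,0,2,0,0,0,1]
Step 12: insert ypx at [11, 19] -> counters=[0,0,0,0,0,0,0,0,0,0,1,3,0,0,0,0,0,0,0,3,0,0,0,1]
Final counters=[0,0,0,0,0,0,0,0,0,0,1,3,0,0,0,0,0,0,0,3,0,0,0,1] -> 4 nonzero

Answer: 4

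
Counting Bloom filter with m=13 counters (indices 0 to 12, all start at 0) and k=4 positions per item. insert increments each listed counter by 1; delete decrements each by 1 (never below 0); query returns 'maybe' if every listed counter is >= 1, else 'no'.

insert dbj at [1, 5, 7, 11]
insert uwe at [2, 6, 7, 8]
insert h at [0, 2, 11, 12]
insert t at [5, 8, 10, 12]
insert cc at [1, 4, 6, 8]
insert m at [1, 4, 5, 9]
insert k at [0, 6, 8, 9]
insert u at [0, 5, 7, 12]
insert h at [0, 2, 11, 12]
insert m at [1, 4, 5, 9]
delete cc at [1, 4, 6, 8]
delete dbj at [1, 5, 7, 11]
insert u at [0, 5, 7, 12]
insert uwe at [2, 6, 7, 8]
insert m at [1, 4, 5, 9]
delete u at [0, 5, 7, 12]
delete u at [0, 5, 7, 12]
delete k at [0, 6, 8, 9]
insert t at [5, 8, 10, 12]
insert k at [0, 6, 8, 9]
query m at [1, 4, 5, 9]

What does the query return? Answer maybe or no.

Step 1: insert dbj at [1, 5, 7, 11] -> counters=[0,1,0,0,0,1,0,1,0,0,0,1,0]
Step 2: insert uwe at [2, 6, 7, 8] -> counters=[0,1,1,0,0,1,1,2,1,0,0,1,0]
Step 3: insert h at [0, 2, 11, 12] -> counters=[1,1,2,0,0,1,1,2,1,0,0,2,1]
Step 4: insert t at [5, 8, 10, 12] -> counters=[1,1,2,0,0,2,1,2,2,0,1,2,2]
Step 5: insert cc at [1, 4, 6, 8] -> counters=[1,2,2,0,1,2,2,2,3,0,1,2,2]
Step 6: insert m at [1, 4, 5, 9] -> counters=[1,3,2,0,2,3,2,2,3,1,1,2,2]
Step 7: insert k at [0, 6, 8, 9] -> counters=[2,3,2,0,2,3,3,2,4,2,1,2,2]
Step 8: insert u at [0, 5, 7, 12] -> counters=[3,3,2,0,2,4,3,3,4,2,1,2,3]
Step 9: insert h at [0, 2, 11, 12] -> counters=[4,3,3,0,2,4,3,3,4,2,1,3,4]
Step 10: insert m at [1, 4, 5, 9] -> counters=[4,4,3,0,3,5,3,3,4,3,1,3,4]
Step 11: delete cc at [1, 4, 6, 8] -> counters=[4,3,3,0,2,5,2,3,3,3,1,3,4]
Step 12: delete dbj at [1, 5, 7, 11] -> counters=[4,2,3,0,2,4,2,2,3,3,1,2,4]
Step 13: insert u at [0, 5, 7, 12] -> counters=[5,2,3,0,2,5,2,3,3,3,1,2,5]
Step 14: insert uwe at [2, 6, 7, 8] -> counters=[5,2,4,0,2,5,3,4,4,3,1,2,5]
Step 15: insert m at [1, 4, 5, 9] -> counters=[5,3,4,0,3,6,3,4,4,4,1,2,5]
Step 16: delete u at [0, 5, 7, 12] -> counters=[4,3,4,0,3,5,3,3,4,4,1,2,4]
Step 17: delete u at [0, 5, 7, 12] -> counters=[3,3,4,0,3,4,3,2,4,4,1,2,3]
Step 18: delete k at [0, 6, 8, 9] -> counters=[2,3,4,0,3,4,2,2,3,3,1,2,3]
Step 19: insert t at [5, 8, 10, 12] -> counters=[2,3,4,0,3,5,2,2,4,3,2,2,4]
Step 20: insert k at [0, 6, 8, 9] -> counters=[3,3,4,0,3,5,3,2,5,4,2,2,4]
Query m: check counters[1]=3 counters[4]=3 counters[5]=5 counters[9]=4 -> maybe

Answer: maybe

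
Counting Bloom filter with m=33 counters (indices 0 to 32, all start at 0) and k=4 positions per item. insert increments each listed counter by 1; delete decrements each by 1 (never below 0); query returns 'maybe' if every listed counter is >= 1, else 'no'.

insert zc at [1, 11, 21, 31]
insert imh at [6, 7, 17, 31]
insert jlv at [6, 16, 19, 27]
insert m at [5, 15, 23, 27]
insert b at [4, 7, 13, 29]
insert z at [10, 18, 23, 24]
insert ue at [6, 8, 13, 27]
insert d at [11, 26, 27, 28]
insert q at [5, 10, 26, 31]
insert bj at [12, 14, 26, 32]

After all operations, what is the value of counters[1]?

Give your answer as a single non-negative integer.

Answer: 1

Derivation:
Step 1: insert zc at [1, 11, 21, 31] -> counters=[0,1,0,0,0,0,0,0,0,0,0,1,0,0,0,0,0,0,0,0,0,1,0,0,0,0,0,0,0,0,0,1,0]
Step 2: insert imh at [6, 7, 17, 31] -> counters=[0,1,0,0,0,0,1,1,0,0,0,1,0,0,0,0,0,1,0,0,0,1,0,0,0,0,0,0,0,0,0,2,0]
Step 3: insert jlv at [6, 16, 19, 27] -> counters=[0,1,0,0,0,0,2,1,0,0,0,1,0,0,0,0,1,1,0,1,0,1,0,0,0,0,0,1,0,0,0,2,0]
Step 4: insert m at [5, 15, 23, 27] -> counters=[0,1,0,0,0,1,2,1,0,0,0,1,0,0,0,1,1,1,0,1,0,1,0,1,0,0,0,2,0,0,0,2,0]
Step 5: insert b at [4, 7, 13, 29] -> counters=[0,1,0,0,1,1,2,2,0,0,0,1,0,1,0,1,1,1,0,1,0,1,0,1,0,0,0,2,0,1,0,2,0]
Step 6: insert z at [10, 18, 23, 24] -> counters=[0,1,0,0,1,1,2,2,0,0,1,1,0,1,0,1,1,1,1,1,0,1,0,2,1,0,0,2,0,1,0,2,0]
Step 7: insert ue at [6, 8, 13, 27] -> counters=[0,1,0,0,1,1,3,2,1,0,1,1,0,2,0,1,1,1,1,1,0,1,0,2,1,0,0,3,0,1,0,2,0]
Step 8: insert d at [11, 26, 27, 28] -> counters=[0,1,0,0,1,1,3,2,1,0,1,2,0,2,0,1,1,1,1,1,0,1,0,2,1,0,1,4,1,1,0,2,0]
Step 9: insert q at [5, 10, 26, 31] -> counters=[0,1,0,0,1,2,3,2,1,0,2,2,0,2,0,1,1,1,1,1,0,1,0,2,1,0,2,4,1,1,0,3,0]
Step 10: insert bj at [12, 14, 26, 32] -> counters=[0,1,0,0,1,2,3,2,1,0,2,2,1,2,1,1,1,1,1,1,0,1,0,2,1,0,3,4,1,1,0,3,1]
Final counters=[0,1,0,0,1,2,3,2,1,0,2,2,1,2,1,1,1,1,1,1,0,1,0,2,1,0,3,4,1,1,0,3,1] -> counters[1]=1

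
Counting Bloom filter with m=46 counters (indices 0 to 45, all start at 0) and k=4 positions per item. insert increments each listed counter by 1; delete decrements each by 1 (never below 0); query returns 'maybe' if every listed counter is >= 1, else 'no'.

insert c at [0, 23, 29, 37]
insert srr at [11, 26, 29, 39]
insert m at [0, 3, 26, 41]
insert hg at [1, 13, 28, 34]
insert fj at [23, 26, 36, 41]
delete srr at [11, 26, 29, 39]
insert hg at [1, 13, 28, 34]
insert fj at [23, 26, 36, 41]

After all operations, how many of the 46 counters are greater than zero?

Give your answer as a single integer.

Step 1: insert c at [0, 23, 29, 37] -> counters=[1,0,0,0,0,0,0,0,0,0,0,0,0,0,0,0,0,0,0,0,0,0,0,1,0,0,0,0,0,1,0,0,0,0,0,0,0,1,0,0,0,0,0,0,0,0]
Step 2: insert srr at [11, 26, 29, 39] -> counters=[1,0,0,0,0,0,0,0,0,0,0,1,0,0,0,0,0,0,0,0,0,0,0,1,0,0,1,0,0,2,0,0,0,0,0,0,0,1,0,1,0,0,0,0,0,0]
Step 3: insert m at [0, 3, 26, 41] -> counters=[2,0,0,1,0,0,0,0,0,0,0,1,0,0,0,0,0,0,0,0,0,0,0,1,0,0,2,0,0,2,0,0,0,0,0,0,0,1,0,1,0,1,0,0,0,0]
Step 4: insert hg at [1, 13, 28, 34] -> counters=[2,1,0,1,0,0,0,0,0,0,0,1,0,1,0,0,0,0,0,0,0,0,0,1,0,0,2,0,1,2,0,0,0,0,1,0,0,1,0,1,0,1,0,0,0,0]
Step 5: insert fj at [23, 26, 36, 41] -> counters=[2,1,0,1,0,0,0,0,0,0,0,1,0,1,0,0,0,0,0,0,0,0,0,2,0,0,3,0,1,2,0,0,0,0,1,0,1,1,0,1,0,2,0,0,0,0]
Step 6: delete srr at [11, 26, 29, 39] -> counters=[2,1,0,1,0,0,0,0,0,0,0,0,0,1,0,0,0,0,0,0,0,0,0,2,0,0,2,0,1,1,0,0,0,0,1,0,1,1,0,0,0,2,0,0,0,0]
Step 7: insert hg at [1, 13, 28, 34] -> counters=[2,2,0,1,0,0,0,0,0,0,0,0,0,2,0,0,0,0,0,0,0,0,0,2,0,0,2,0,2,1,0,0,0,0,2,0,1,1,0,0,0,2,0,0,0,0]
Step 8: insert fj at [23, 26, 36, 41] -> counters=[2,2,0,1,0,0,0,0,0,0,0,0,0,2,0,0,0,0,0,0,0,0,0,3,0,0,3,0,2,1,0,0,0,0,2,0,2,1,0,0,0,3,0,0,0,0]
Final counters=[2,2,0,1,0,0,0,0,0,0,0,0,0,2,0,0,0,0,0,0,0,0,0,3,0,0,3,0,2,1,0,0,0,0,2,0,2,1,0,0,0,3,0,0,0,0] -> 12 nonzero

Answer: 12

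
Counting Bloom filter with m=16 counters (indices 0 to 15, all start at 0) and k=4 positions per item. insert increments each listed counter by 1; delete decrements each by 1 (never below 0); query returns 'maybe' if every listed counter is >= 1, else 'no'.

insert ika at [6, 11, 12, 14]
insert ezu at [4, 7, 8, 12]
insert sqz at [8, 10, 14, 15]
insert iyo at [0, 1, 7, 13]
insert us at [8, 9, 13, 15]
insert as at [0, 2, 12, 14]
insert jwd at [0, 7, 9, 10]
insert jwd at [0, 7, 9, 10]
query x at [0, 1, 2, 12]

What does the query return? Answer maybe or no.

Answer: maybe

Derivation:
Step 1: insert ika at [6, 11, 12, 14] -> counters=[0,0,0,0,0,0,1,0,0,0,0,1,1,0,1,0]
Step 2: insert ezu at [4, 7, 8, 12] -> counters=[0,0,0,0,1,0,1,1,1,0,0,1,2,0,1,0]
Step 3: insert sqz at [8, 10, 14, 15] -> counters=[0,0,0,0,1,0,1,1,2,0,1,1,2,0,2,1]
Step 4: insert iyo at [0, 1, 7, 13] -> counters=[1,1,0,0,1,0,1,2,2,0,1,1,2,1,2,1]
Step 5: insert us at [8, 9, 13, 15] -> counters=[1,1,0,0,1,0,1,2,3,1,1,1,2,2,2,2]
Step 6: insert as at [0, 2, 12, 14] -> counters=[2,1,1,0,1,0,1,2,3,1,1,1,3,2,3,2]
Step 7: insert jwd at [0, 7, 9, 10] -> counters=[3,1,1,0,1,0,1,3,3,2,2,1,3,2,3,2]
Step 8: insert jwd at [0, 7, 9, 10] -> counters=[4,1,1,0,1,0,1,4,3,3,3,1,3,2,3,2]
Query x: check counters[0]=4 counters[1]=1 counters[2]=1 counters[12]=3 -> maybe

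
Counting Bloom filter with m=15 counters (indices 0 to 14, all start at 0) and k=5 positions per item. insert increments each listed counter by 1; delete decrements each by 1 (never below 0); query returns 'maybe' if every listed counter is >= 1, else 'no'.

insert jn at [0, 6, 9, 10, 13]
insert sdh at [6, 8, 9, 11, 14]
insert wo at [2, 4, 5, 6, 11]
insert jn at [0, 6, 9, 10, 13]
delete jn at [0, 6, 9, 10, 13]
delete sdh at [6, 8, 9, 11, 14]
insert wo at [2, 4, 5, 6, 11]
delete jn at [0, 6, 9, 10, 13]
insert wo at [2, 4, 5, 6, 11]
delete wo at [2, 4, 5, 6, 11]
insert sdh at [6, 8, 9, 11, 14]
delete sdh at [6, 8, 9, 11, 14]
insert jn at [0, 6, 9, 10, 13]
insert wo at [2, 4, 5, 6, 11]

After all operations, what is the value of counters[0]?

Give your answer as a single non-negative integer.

Step 1: insert jn at [0, 6, 9, 10, 13] -> counters=[1,0,0,0,0,0,1,0,0,1,1,0,0,1,0]
Step 2: insert sdh at [6, 8, 9, 11, 14] -> counters=[1,0,0,0,0,0,2,0,1,2,1,1,0,1,1]
Step 3: insert wo at [2, 4, 5, 6, 11] -> counters=[1,0,1,0,1,1,3,0,1,2,1,2,0,1,1]
Step 4: insert jn at [0, 6, 9, 10, 13] -> counters=[2,0,1,0,1,1,4,0,1,3,2,2,0,2,1]
Step 5: delete jn at [0, 6, 9, 10, 13] -> counters=[1,0,1,0,1,1,3,0,1,2,1,2,0,1,1]
Step 6: delete sdh at [6, 8, 9, 11, 14] -> counters=[1,0,1,0,1,1,2,0,0,1,1,1,0,1,0]
Step 7: insert wo at [2, 4, 5, 6, 11] -> counters=[1,0,2,0,2,2,3,0,0,1,1,2,0,1,0]
Step 8: delete jn at [0, 6, 9, 10, 13] -> counters=[0,0,2,0,2,2,2,0,0,0,0,2,0,0,0]
Step 9: insert wo at [2, 4, 5, 6, 11] -> counters=[0,0,3,0,3,3,3,0,0,0,0,3,0,0,0]
Step 10: delete wo at [2, 4, 5, 6, 11] -> counters=[0,0,2,0,2,2,2,0,0,0,0,2,0,0,0]
Step 11: insert sdh at [6, 8, 9, 11, 14] -> counters=[0,0,2,0,2,2,3,0,1,1,0,3,0,0,1]
Step 12: delete sdh at [6, 8, 9, 11, 14] -> counters=[0,0,2,0,2,2,2,0,0,0,0,2,0,0,0]
Step 13: insert jn at [0, 6, 9, 10, 13] -> counters=[1,0,2,0,2,2,3,0,0,1,1,2,0,1,0]
Step 14: insert wo at [2, 4, 5, 6, 11] -> counters=[1,0,3,0,3,3,4,0,0,1,1,3,0,1,0]
Final counters=[1,0,3,0,3,3,4,0,0,1,1,3,0,1,0] -> counters[0]=1

Answer: 1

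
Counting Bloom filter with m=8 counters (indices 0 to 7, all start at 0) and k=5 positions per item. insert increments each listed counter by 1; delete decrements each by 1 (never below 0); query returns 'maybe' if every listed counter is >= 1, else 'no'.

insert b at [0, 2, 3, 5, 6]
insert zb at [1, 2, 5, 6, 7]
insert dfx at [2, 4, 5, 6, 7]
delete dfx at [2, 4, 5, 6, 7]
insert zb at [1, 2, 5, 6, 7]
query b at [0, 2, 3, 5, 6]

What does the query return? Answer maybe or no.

Answer: maybe

Derivation:
Step 1: insert b at [0, 2, 3, 5, 6] -> counters=[1,0,1,1,0,1,1,0]
Step 2: insert zb at [1, 2, 5, 6, 7] -> counters=[1,1,2,1,0,2,2,1]
Step 3: insert dfx at [2, 4, 5, 6, 7] -> counters=[1,1,3,1,1,3,3,2]
Step 4: delete dfx at [2, 4, 5, 6, 7] -> counters=[1,1,2,1,0,2,2,1]
Step 5: insert zb at [1, 2, 5, 6, 7] -> counters=[1,2,3,1,0,3,3,2]
Query b: check counters[0]=1 counters[2]=3 counters[3]=1 counters[5]=3 counters[6]=3 -> maybe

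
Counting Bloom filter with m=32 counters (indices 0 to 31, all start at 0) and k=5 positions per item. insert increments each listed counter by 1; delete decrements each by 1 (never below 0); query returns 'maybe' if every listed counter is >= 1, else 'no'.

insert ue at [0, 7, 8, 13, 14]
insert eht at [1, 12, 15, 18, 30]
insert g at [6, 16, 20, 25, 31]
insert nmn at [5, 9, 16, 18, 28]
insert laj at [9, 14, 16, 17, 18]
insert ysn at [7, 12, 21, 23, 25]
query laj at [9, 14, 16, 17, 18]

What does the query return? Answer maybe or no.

Answer: maybe

Derivation:
Step 1: insert ue at [0, 7, 8, 13, 14] -> counters=[1,0,0,0,0,0,0,1,1,0,0,0,0,1,1,0,0,0,0,0,0,0,0,0,0,0,0,0,0,0,0,0]
Step 2: insert eht at [1, 12, 15, 18, 30] -> counters=[1,1,0,0,0,0,0,1,1,0,0,0,1,1,1,1,0,0,1,0,0,0,0,0,0,0,0,0,0,0,1,0]
Step 3: insert g at [6, 16, 20, 25, 31] -> counters=[1,1,0,0,0,0,1,1,1,0,0,0,1,1,1,1,1,0,1,0,1,0,0,0,0,1,0,0,0,0,1,1]
Step 4: insert nmn at [5, 9, 16, 18, 28] -> counters=[1,1,0,0,0,1,1,1,1,1,0,0,1,1,1,1,2,0,2,0,1,0,0,0,0,1,0,0,1,0,1,1]
Step 5: insert laj at [9, 14, 16, 17, 18] -> counters=[1,1,0,0,0,1,1,1,1,2,0,0,1,1,2,1,3,1,3,0,1,0,0,0,0,1,0,0,1,0,1,1]
Step 6: insert ysn at [7, 12, 21, 23, 25] -> counters=[1,1,0,0,0,1,1,2,1,2,0,0,2,1,2,1,3,1,3,0,1,1,0,1,0,2,0,0,1,0,1,1]
Query laj: check counters[9]=2 counters[14]=2 counters[16]=3 counters[17]=1 counters[18]=3 -> maybe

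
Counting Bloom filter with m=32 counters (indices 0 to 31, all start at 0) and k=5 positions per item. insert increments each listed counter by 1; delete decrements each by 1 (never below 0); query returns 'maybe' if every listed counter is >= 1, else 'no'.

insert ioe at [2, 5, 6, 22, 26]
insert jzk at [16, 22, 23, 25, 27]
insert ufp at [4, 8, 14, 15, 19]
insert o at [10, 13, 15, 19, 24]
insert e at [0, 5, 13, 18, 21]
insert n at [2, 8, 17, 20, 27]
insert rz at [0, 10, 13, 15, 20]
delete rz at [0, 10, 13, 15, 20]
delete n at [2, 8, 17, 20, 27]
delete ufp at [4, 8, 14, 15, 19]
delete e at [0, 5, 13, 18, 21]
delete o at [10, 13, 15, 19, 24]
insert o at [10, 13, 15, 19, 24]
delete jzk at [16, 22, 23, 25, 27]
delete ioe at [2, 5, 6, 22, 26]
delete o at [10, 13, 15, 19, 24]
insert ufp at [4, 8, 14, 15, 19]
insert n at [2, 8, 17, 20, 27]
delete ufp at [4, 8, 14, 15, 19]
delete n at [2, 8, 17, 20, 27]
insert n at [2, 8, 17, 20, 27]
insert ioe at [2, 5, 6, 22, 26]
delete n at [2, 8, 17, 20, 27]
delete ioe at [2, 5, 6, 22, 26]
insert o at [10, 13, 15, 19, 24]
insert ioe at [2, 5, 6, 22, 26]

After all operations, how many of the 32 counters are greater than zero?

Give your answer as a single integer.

Step 1: insert ioe at [2, 5, 6, 22, 26] -> counters=[0,0,1,0,0,1,1,0,0,0,0,0,0,0,0,0,0,0,0,0,0,0,1,0,0,0,1,0,0,0,0,0]
Step 2: insert jzk at [16, 22, 23, 25, 27] -> counters=[0,0,1,0,0,1,1,0,0,0,0,0,0,0,0,0,1,0,0,0,0,0,2,1,0,1,1,1,0,0,0,0]
Step 3: insert ufp at [4, 8, 14, 15, 19] -> counters=[0,0,1,0,1,1,1,0,1,0,0,0,0,0,1,1,1,0,0,1,0,0,2,1,0,1,1,1,0,0,0,0]
Step 4: insert o at [10, 13, 15, 19, 24] -> counters=[0,0,1,0,1,1,1,0,1,0,1,0,0,1,1,2,1,0,0,2,0,0,2,1,1,1,1,1,0,0,0,0]
Step 5: insert e at [0, 5, 13, 18, 21] -> counters=[1,0,1,0,1,2,1,0,1,0,1,0,0,2,1,2,1,0,1,2,0,1,2,1,1,1,1,1,0,0,0,0]
Step 6: insert n at [2, 8, 17, 20, 27] -> counters=[1,0,2,0,1,2,1,0,2,0,1,0,0,2,1,2,1,1,1,2,1,1,2,1,1,1,1,2,0,0,0,0]
Step 7: insert rz at [0, 10, 13, 15, 20] -> counters=[2,0,2,0,1,2,1,0,2,0,2,0,0,3,1,3,1,1,1,2,2,1,2,1,1,1,1,2,0,0,0,0]
Step 8: delete rz at [0, 10, 13, 15, 20] -> counters=[1,0,2,0,1,2,1,0,2,0,1,0,0,2,1,2,1,1,1,2,1,1,2,1,1,1,1,2,0,0,0,0]
Step 9: delete n at [2, 8, 17, 20, 27] -> counters=[1,0,1,0,1,2,1,0,1,0,1,0,0,2,1,2,1,0,1,2,0,1,2,1,1,1,1,1,0,0,0,0]
Step 10: delete ufp at [4, 8, 14, 15, 19] -> counters=[1,0,1,0,0,2,1,0,0,0,1,0,0,2,0,1,1,0,1,1,0,1,2,1,1,1,1,1,0,0,0,0]
Step 11: delete e at [0, 5, 13, 18, 21] -> counters=[0,0,1,0,0,1,1,0,0,0,1,0,0,1,0,1,1,0,0,1,0,0,2,1,1,1,1,1,0,0,0,0]
Step 12: delete o at [10, 13, 15, 19, 24] -> counters=[0,0,1,0,0,1,1,0,0,0,0,0,0,0,0,0,1,0,0,0,0,0,2,1,0,1,1,1,0,0,0,0]
Step 13: insert o at [10, 13, 15, 19, 24] -> counters=[0,0,1,0,0,1,1,0,0,0,1,0,0,1,0,1,1,0,0,1,0,0,2,1,1,1,1,1,0,0,0,0]
Step 14: delete jzk at [16, 22, 23, 25, 27] -> counters=[0,0,1,0,0,1,1,0,0,0,1,0,0,1,0,1,0,0,0,1,0,0,1,0,1,0,1,0,0,0,0,0]
Step 15: delete ioe at [2, 5, 6, 22, 26] -> counters=[0,0,0,0,0,0,0,0,0,0,1,0,0,1,0,1,0,0,0,1,0,0,0,0,1,0,0,0,0,0,0,0]
Step 16: delete o at [10, 13, 15, 19, 24] -> counters=[0,0,0,0,0,0,0,0,0,0,0,0,0,0,0,0,0,0,0,0,0,0,0,0,0,0,0,0,0,0,0,0]
Step 17: insert ufp at [4, 8, 14, 15, 19] -> counters=[0,0,0,0,1,0,0,0,1,0,0,0,0,0,1,1,0,0,0,1,0,0,0,0,0,0,0,0,0,0,0,0]
Step 18: insert n at [2, 8, 17, 20, 27] -> counters=[0,0,1,0,1,0,0,0,2,0,0,0,0,0,1,1,0,1,0,1,1,0,0,0,0,0,0,1,0,0,0,0]
Step 19: delete ufp at [4, 8, 14, 15, 19] -> counters=[0,0,1,0,0,0,0,0,1,0,0,0,0,0,0,0,0,1,0,0,1,0,0,0,0,0,0,1,0,0,0,0]
Step 20: delete n at [2, 8, 17, 20, 27] -> counters=[0,0,0,0,0,0,0,0,0,0,0,0,0,0,0,0,0,0,0,0,0,0,0,0,0,0,0,0,0,0,0,0]
Step 21: insert n at [2, 8, 17, 20, 27] -> counters=[0,0,1,0,0,0,0,0,1,0,0,0,0,0,0,0,0,1,0,0,1,0,0,0,0,0,0,1,0,0,0,0]
Step 22: insert ioe at [2, 5, 6, 22, 26] -> counters=[0,0,2,0,0,1,1,0,1,0,0,0,0,0,0,0,0,1,0,0,1,0,1,0,0,0,1,1,0,0,0,0]
Step 23: delete n at [2, 8, 17, 20, 27] -> counters=[0,0,1,0,0,1,1,0,0,0,0,0,0,0,0,0,0,0,0,0,0,0,1,0,0,0,1,0,0,0,0,0]
Step 24: delete ioe at [2, 5, 6, 22, 26] -> counters=[0,0,0,0,0,0,0,0,0,0,0,0,0,0,0,0,0,0,0,0,0,0,0,0,0,0,0,0,0,0,0,0]
Step 25: insert o at [10, 13, 15, 19, 24] -> counters=[0,0,0,0,0,0,0,0,0,0,1,0,0,1,0,1,0,0,0,1,0,0,0,0,1,0,0,0,0,0,0,0]
Step 26: insert ioe at [2, 5, 6, 22, 26] -> counters=[0,0,1,0,0,1,1,0,0,0,1,0,0,1,0,1,0,0,0,1,0,0,1,0,1,0,1,0,0,0,0,0]
Final counters=[0,0,1,0,0,1,1,0,0,0,1,0,0,1,0,1,0,0,0,1,0,0,1,0,1,0,1,0,0,0,0,0] -> 10 nonzero

Answer: 10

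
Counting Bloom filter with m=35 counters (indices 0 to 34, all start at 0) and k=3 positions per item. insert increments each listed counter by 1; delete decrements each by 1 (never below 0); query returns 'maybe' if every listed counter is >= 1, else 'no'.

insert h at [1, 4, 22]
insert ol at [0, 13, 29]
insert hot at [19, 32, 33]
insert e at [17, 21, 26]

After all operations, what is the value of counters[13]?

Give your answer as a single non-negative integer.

Answer: 1

Derivation:
Step 1: insert h at [1, 4, 22] -> counters=[0,1,0,0,1,0,0,0,0,0,0,0,0,0,0,0,0,0,0,0,0,0,1,0,0,0,0,0,0,0,0,0,0,0,0]
Step 2: insert ol at [0, 13, 29] -> counters=[1,1,0,0,1,0,0,0,0,0,0,0,0,1,0,0,0,0,0,0,0,0,1,0,0,0,0,0,0,1,0,0,0,0,0]
Step 3: insert hot at [19, 32, 33] -> counters=[1,1,0,0,1,0,0,0,0,0,0,0,0,1,0,0,0,0,0,1,0,0,1,0,0,0,0,0,0,1,0,0,1,1,0]
Step 4: insert e at [17, 21, 26] -> counters=[1,1,0,0,1,0,0,0,0,0,0,0,0,1,0,0,0,1,0,1,0,1,1,0,0,0,1,0,0,1,0,0,1,1,0]
Final counters=[1,1,0,0,1,0,0,0,0,0,0,0,0,1,0,0,0,1,0,1,0,1,1,0,0,0,1,0,0,1,0,0,1,1,0] -> counters[13]=1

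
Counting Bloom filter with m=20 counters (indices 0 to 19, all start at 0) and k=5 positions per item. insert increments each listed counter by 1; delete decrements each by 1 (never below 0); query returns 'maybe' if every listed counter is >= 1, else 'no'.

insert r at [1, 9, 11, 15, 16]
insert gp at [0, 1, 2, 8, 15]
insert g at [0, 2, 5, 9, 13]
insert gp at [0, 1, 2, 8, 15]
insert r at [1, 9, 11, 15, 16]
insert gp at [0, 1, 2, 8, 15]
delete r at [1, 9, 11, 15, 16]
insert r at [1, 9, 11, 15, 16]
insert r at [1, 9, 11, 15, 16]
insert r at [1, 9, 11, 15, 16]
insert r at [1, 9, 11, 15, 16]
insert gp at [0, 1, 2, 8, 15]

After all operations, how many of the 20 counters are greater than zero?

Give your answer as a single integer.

Step 1: insert r at [1, 9, 11, 15, 16] -> counters=[0,1,0,0,0,0,0,0,0,1,0,1,0,0,0,1,1,0,0,0]
Step 2: insert gp at [0, 1, 2, 8, 15] -> counters=[1,2,1,0,0,0,0,0,1,1,0,1,0,0,0,2,1,0,0,0]
Step 3: insert g at [0, 2, 5, 9, 13] -> counters=[2,2,2,0,0,1,0,0,1,2,0,1,0,1,0,2,1,0,0,0]
Step 4: insert gp at [0, 1, 2, 8, 15] -> counters=[3,3,3,0,0,1,0,0,2,2,0,1,0,1,0,3,1,0,0,0]
Step 5: insert r at [1, 9, 11, 15, 16] -> counters=[3,4,3,0,0,1,0,0,2,3,0,2,0,1,0,4,2,0,0,0]
Step 6: insert gp at [0, 1, 2, 8, 15] -> counters=[4,5,4,0,0,1,0,0,3,3,0,2,0,1,0,5,2,0,0,0]
Step 7: delete r at [1, 9, 11, 15, 16] -> counters=[4,4,4,0,0,1,0,0,3,2,0,1,0,1,0,4,1,0,0,0]
Step 8: insert r at [1, 9, 11, 15, 16] -> counters=[4,5,4,0,0,1,0,0,3,3,0,2,0,1,0,5,2,0,0,0]
Step 9: insert r at [1, 9, 11, 15, 16] -> counters=[4,6,4,0,0,1,0,0,3,4,0,3,0,1,0,6,3,0,0,0]
Step 10: insert r at [1, 9, 11, 15, 16] -> counters=[4,7,4,0,0,1,0,0,3,5,0,4,0,1,0,7,4,0,0,0]
Step 11: insert r at [1, 9, 11, 15, 16] -> counters=[4,8,4,0,0,1,0,0,3,6,0,5,0,1,0,8,5,0,0,0]
Step 12: insert gp at [0, 1, 2, 8, 15] -> counters=[5,9,5,0,0,1,0,0,4,6,0,5,0,1,0,9,5,0,0,0]
Final counters=[5,9,5,0,0,1,0,0,4,6,0,5,0,1,0,9,5,0,0,0] -> 10 nonzero

Answer: 10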